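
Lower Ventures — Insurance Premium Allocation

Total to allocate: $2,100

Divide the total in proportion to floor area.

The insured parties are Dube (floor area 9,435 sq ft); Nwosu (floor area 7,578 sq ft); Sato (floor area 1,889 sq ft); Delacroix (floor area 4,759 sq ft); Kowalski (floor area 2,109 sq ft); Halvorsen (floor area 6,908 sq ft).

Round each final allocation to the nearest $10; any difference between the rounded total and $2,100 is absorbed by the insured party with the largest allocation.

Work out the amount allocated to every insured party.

Total floor area = 32,678.
Raw shares: Dube 9,435/32,678 × $2,100 = 606.33; Nwosu 7,578/32,678 × $2,100 = 486.99; Sato 1,889/32,678 × $2,100 = 121.39; Delacroix 4,759/32,678 × $2,100 = 305.83; Kowalski 2,109/32,678 × $2,100 = 135.53; Halvorsen 6,908/32,678 × $2,100 = 443.93.
Rounded to nearest $10: Dube $610; Nwosu $490; Sato $120; Delacroix $310; Kowalski $140; Halvorsen $440. Sum = $2,110.
Difference $2,100 − $2,110 = −$10 applied to largest allocation (Dube): Dube becomes $600.

Dube: $600; Nwosu: $490; Sato: $120; Delacroix: $310; Kowalski: $140; Halvorsen: $440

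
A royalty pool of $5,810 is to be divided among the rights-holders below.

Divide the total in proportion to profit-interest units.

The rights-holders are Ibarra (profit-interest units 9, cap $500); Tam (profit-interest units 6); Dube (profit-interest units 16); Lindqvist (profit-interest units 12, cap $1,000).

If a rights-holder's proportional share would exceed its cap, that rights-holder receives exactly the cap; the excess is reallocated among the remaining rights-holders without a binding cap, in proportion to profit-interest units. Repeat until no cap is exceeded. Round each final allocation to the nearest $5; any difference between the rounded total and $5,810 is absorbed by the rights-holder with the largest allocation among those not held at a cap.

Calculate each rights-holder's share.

Total profit-interest units = 43.
Unconstrained shares: Ibarra 1,216.05; Tam 810.70; Dube 2,161.86; Lindqvist 1,621.40.
Cap binds for Ibarra ($500), Lindqvist ($1,000); balance $4,310 reallocated over remaining profit-interest units 22.
Shares after redistribution: Tam 1,175.45 → $1,175; Dube 3,134.55 → $3,135.

Ibarra: $500 | Tam: $1,175 | Dube: $3,135 | Lindqvist: $1,000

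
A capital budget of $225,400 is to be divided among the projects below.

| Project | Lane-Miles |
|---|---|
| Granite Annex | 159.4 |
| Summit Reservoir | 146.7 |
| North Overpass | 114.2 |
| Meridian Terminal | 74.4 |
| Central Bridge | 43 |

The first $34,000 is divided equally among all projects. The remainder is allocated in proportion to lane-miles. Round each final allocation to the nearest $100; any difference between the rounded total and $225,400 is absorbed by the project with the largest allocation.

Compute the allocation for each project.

Granite Annex: $63,500; Summit Reservoir: $59,000; North Overpass: $47,500; Meridian Terminal: $33,300; Central Bridge: $22,100

Equal tier: $34,000 ÷ 5 = $6,800 apiece.
Remainder $191,400 by lane-miles (total 537.7): Granite Annex 56,740.12 → $56,700; Summit Reservoir 52,219.42 → $52,200; North Overpass 40,650.70 → $40,700; Meridian Terminal 26,483.47 → $26,500; Central Bridge 15,306.30 → $15,300.
Totals: Granite Annex $6,800 + $56,700 = $63,500; Summit Reservoir $6,800 + $52,200 = $59,000; North Overpass $6,800 + $40,700 = $47,500; Meridian Terminal $6,800 + $26,500 = $33,300; Central Bridge $6,800 + $15,300 = $22,100.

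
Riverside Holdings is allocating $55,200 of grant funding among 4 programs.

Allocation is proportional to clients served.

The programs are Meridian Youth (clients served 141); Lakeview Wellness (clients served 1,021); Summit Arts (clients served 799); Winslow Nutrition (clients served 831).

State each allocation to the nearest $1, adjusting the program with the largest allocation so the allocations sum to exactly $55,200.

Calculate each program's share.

Sum of clients served: 2,792.
Raw shares: Meridian Youth 141/2,792 × $55,200 = 2,787.68; Lakeview Wellness 1,021/2,792 × $55,200 = 20,185.96; Summit Arts 799/2,792 × $55,200 = 15,796.85; Winslow Nutrition 831/2,792 × $55,200 = 16,429.51.
After rounding ($1): Meridian Youth $2,788; Lakeview Wellness $20,186; Summit Arts $15,797; Winslow Nutrition $16,430. Sum = $55,201.
Difference $55,200 − $55,201 = −$1 applied to largest allocation (Lakeview Wellness): Lakeview Wellness becomes $20,185.

Meridian Youth: $2,788; Lakeview Wellness: $20,185; Summit Arts: $15,797; Winslow Nutrition: $16,430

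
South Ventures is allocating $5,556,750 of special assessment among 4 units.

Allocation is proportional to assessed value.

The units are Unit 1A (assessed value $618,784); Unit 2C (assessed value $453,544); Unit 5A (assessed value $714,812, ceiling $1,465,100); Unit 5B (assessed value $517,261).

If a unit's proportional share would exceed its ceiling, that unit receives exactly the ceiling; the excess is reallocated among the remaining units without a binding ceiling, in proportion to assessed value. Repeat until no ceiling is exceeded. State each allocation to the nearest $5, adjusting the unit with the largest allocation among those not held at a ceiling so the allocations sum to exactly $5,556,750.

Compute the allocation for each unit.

Sum of assessed value: 2,304,401.
Proportional shares (ignoring caps): Unit 1A 1,492,113.57; Unit 2C 1,093,659.75; Unit 5A 1,723,672.04; Unit 5B 1,247,304.64.
Held at cap: Unit 5A ($1,465,100); remaining pool $4,091,650 reallocated over remaining assessed value 1,589,589.
Redistributed shares: Unit 1A 1,592,768.67 → $1,592,770; Unit 2C 1,167,435.93 → $1,167,435; Unit 5B 1,331,445.41 → $1,331,445.

Unit 1A: $1,592,770 · Unit 2C: $1,167,435 · Unit 5A: $1,465,100 · Unit 5B: $1,331,445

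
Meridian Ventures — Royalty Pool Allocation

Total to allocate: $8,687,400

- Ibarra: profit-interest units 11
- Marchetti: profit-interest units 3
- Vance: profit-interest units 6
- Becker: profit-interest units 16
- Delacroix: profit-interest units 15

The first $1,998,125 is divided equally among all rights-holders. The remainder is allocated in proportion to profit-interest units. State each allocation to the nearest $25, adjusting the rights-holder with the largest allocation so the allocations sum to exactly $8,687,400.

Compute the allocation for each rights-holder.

Ibarra: $1,842,400 · Marchetti: $793,100 · Vance: $1,186,600 · Becker: $2,498,250 · Delacroix: $2,367,050

Equal tier: $1,998,125 ÷ 5 = $399,625 apiece.
Remainder $6,689,275 by profit-interest units (total 51): Ibarra 1,442,784.80 → $1,442,775; Marchetti 393,486.76 → $393,475; Vance 786,973.53 → $786,975; Becker 2,098,596.08 → $2,098,600; Delacroix 1,967,433.82 → $1,967,425.
Rounding difference +$25 on remainder applied to Becker.
Totals: Ibarra $399,625 + $1,442,775 = $1,842,400; Marchetti $399,625 + $393,475 = $793,100; Vance $399,625 + $786,975 = $1,186,600; Becker $399,625 + $2,098,625 = $2,498,250; Delacroix $399,625 + $1,967,425 = $2,367,050.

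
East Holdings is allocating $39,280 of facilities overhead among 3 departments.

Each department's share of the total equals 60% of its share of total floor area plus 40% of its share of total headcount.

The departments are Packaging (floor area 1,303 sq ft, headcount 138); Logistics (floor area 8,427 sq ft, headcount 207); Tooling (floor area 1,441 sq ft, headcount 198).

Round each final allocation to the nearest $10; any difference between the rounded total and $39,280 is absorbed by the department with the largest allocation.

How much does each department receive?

Packaging: $6,740 | Logistics: $23,770 | Tooling: $8,770

Totals — floor area 11,171, headcount 543.
Composite weights (60% floor area + 40% headcount): Packaging 0.1716; Logistics 0.6051; Tooling 0.2233.
Proportional shares: Packaging 6,742.11; Logistics 23,768.51; Tooling 8,769.39.
At nearest $10: Packaging $6,740; Logistics $23,770; Tooling $8,770. Sum = $39,280.
Sum already equals the total — no adjustment.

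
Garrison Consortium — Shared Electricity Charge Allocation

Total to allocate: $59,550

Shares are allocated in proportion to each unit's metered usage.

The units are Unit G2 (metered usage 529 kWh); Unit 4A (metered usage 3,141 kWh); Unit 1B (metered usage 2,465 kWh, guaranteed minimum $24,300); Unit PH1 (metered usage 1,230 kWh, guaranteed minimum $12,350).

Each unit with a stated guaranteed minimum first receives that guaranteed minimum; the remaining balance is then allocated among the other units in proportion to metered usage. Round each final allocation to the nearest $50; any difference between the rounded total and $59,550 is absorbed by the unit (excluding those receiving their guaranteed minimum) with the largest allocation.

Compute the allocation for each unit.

Unit G2: $3,300 · Unit 4A: $19,600 · Unit 1B: $24,300 · Unit PH1: $12,350

Guaranteed amounts: Unit 1B $24,300; Unit PH1 $12,350. Residual $22,900.
Residual split over remaining metered usage 3,670: Unit G2 3,300.84 → $3,300; Unit 4A 19,599.16 → $19,600.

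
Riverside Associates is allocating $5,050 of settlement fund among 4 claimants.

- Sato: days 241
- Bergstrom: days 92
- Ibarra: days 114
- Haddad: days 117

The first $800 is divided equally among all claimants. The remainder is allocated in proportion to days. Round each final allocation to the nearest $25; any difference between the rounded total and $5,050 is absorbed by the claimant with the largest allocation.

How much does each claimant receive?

Sato: $2,025; Bergstrom: $900; Ibarra: $1,050; Haddad: $1,075

$800 shared equally gives $200 per claimant.
Remainder $4,250 by days (total 564): Sato 1,816.05 → $1,825; Bergstrom 693.26 → $700; Ibarra 859.04 → $850; Haddad 881.65 → $875.
Totals: Sato $200 + $1,825 = $2,025; Bergstrom $200 + $700 = $900; Ibarra $200 + $850 = $1,050; Haddad $200 + $875 = $1,075.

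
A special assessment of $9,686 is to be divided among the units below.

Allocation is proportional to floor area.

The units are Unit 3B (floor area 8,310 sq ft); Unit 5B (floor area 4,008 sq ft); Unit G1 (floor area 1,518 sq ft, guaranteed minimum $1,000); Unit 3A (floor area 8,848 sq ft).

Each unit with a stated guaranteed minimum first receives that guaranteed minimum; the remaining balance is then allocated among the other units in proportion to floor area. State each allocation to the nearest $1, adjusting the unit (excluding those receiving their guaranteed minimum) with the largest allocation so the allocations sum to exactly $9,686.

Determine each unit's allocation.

Minimums first: Unit G1 $1,000. Remaining pool $8,686.
Remaining pool split over remaining floor area 21,166: Unit 3B 3,410.22 → $3,410; Unit 5B 1,644.78 → $1,645; Unit 3A 3,631.00 → $3,631.

Unit 3B: $3,410 | Unit 5B: $1,645 | Unit G1: $1,000 | Unit 3A: $3,631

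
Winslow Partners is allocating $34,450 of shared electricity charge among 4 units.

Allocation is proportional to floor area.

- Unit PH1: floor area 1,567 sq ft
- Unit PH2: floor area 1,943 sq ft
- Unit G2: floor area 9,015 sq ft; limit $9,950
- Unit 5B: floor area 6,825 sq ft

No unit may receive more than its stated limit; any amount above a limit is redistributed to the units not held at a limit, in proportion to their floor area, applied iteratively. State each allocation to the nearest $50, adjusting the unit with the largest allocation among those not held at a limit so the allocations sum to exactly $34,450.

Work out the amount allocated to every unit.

Unit PH1: $3,700 · Unit PH2: $4,600 · Unit G2: $9,950 · Unit 5B: $16,200

Total floor area = 19,350.
Proportional shares (ignoring caps): Unit PH1 2,789.83; Unit PH2 3,459.24; Unit G2 16,049.96; Unit 5B 12,150.97.
Capped: Unit G2 ($9,950); remaining pool $24,500 reallocated over remaining floor area 10,335.
Remaining shares: Unit PH1 3,714.71 → $3,700; Unit PH2 4,606.05 → $4,600; Unit 5B 16,179.25 → $16,200.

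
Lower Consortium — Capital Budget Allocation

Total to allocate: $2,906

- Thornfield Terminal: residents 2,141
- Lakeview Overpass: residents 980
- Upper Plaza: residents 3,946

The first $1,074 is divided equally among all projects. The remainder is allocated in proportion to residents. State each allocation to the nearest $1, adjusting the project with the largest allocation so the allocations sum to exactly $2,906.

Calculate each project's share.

Thornfield Terminal: $913; Lakeview Overpass: $612; Upper Plaza: $1,381

$1,074 shared equally gives $358 per project.
Remainder $1,832 by residents (total 7,067): Thornfield Terminal 555.02 → $555; Lakeview Overpass 254.05 → $254; Upper Plaza 1,022.93 → $1,023.
Totals: Thornfield Terminal $358 + $555 = $913; Lakeview Overpass $358 + $254 = $612; Upper Plaza $358 + $1,023 = $1,381.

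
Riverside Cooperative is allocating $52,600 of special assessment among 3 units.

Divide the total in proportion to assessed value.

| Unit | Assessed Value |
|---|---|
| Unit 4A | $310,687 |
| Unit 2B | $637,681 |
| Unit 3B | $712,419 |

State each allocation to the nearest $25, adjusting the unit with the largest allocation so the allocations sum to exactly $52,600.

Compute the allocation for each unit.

Sum of assessed value: 1,660,787.
Pro-rata amounts: Unit 4A 310,687/1,660,787 × $52,600 = 9,840.00; Unit 2B 637,681/1,660,787 × $52,600 = 20,196.46; Unit 3B 712,419/1,660,787 × $52,600 = 22,563.54.
After rounding ($25): Unit 4A $9,850; Unit 2B $20,200; Unit 3B $22,575. Sum = $52,625.
Difference $52,600 − $52,625 = −$25 applied to largest allocation (Unit 3B): Unit 3B becomes $22,550.

Unit 4A: $9,850; Unit 2B: $20,200; Unit 3B: $22,550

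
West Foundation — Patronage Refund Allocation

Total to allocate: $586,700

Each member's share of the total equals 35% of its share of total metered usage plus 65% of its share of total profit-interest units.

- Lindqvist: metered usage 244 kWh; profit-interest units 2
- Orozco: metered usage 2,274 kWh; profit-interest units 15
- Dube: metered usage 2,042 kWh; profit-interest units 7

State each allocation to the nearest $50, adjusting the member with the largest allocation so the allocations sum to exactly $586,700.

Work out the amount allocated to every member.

Lindqvist: $42,750 | Orozco: $340,750 | Dube: $203,200

Metered usage total 4,560; profit-interest units total 24.
Combined weights (35% metered usage + 65% profit-interest units): Lindqvist 0.0729; Orozco 0.5808; Dube 0.3463.
Unrounded shares: Lindqvist 42,767.34; Orozco 340,749.18; Dube 203,183.47.
After rounding ($50): Lindqvist $42,750; Orozco $340,750; Dube $203,200. Sum = $586,700.
Sum already equals the total — no adjustment.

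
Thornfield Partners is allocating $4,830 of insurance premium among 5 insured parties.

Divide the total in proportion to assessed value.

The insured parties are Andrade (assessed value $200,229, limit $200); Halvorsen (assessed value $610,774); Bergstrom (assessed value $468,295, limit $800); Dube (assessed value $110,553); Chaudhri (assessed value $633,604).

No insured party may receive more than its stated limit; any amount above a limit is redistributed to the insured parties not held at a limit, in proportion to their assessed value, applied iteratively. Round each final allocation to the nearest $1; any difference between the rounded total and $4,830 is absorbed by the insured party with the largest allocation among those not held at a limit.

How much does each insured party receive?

Andrade: $200 | Halvorsen: $1,726 | Bergstrom: $800 | Dube: $313 | Chaudhri: $1,791

Sum of assessed value: 2,023,455.
Unconstrained shares: Andrade 477.95; Halvorsen 1,457.92; Bergstrom 1,117.82; Dube 263.89; Chaudhri 1,512.42.
Held at cap: Andrade ($200), Bergstrom ($800); balance $3,830 reallocated over remaining assessed value 1,354,931.
Remaining shares: Halvorsen 1,726.48 → $1,726; Dube 312.502 → $313; Chaudhri 1,791.02 → $1,791.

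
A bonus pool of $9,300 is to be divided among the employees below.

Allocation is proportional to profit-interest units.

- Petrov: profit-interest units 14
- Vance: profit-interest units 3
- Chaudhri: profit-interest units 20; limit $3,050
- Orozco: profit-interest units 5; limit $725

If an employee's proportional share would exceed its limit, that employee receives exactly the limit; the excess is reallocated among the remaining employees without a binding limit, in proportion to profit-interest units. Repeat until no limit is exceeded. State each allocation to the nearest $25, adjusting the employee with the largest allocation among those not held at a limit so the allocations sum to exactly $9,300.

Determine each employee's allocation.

Petrov: $4,550 · Vance: $975 · Chaudhri: $3,050 · Orozco: $725

Total profit-interest units = 42.
Proportional shares (ignoring caps): Petrov 3,100.00; Vance 664.29; Chaudhri 4,428.57; Orozco 1,107.14.
Cap binds for Chaudhri ($3,050), Orozco ($725); balance $5,525 reallocated over remaining profit-interest units 17.
Remaining shares: Petrov 4,550.00 → $4,550; Vance 975.00 → $975.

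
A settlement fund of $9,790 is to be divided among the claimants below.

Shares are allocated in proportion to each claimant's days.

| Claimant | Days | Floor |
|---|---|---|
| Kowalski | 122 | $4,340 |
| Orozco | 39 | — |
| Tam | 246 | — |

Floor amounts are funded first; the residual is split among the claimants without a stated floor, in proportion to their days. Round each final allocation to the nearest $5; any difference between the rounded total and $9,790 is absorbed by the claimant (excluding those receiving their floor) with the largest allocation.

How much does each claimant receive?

Kowalski: $4,340 | Orozco: $745 | Tam: $4,705

Guaranteed amounts: Kowalski $4,340. Residual $5,450.
Residual split over remaining days 285: Orozco 745.79 → $745; Tam 4,704.21 → $4,705.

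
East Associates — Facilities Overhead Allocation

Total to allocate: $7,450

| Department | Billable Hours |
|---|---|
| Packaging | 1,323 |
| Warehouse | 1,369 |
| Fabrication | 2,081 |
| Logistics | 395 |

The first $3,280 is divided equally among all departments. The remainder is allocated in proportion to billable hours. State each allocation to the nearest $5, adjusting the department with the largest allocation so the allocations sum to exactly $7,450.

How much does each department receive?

First tranche $3,280 split equally: $820 each.
Remainder $4,170 by billable hours (total 5,168): Packaging 1,067.51 → $1,070; Warehouse 1,104.63 → $1,105; Fabrication 1,679.14 → $1,680; Logistics 318.72 → $320.
Rounding difference −$5 on remainder applied to Fabrication.
Totals: Packaging $820 + $1,070 = $1,890; Warehouse $820 + $1,105 = $1,925; Fabrication $820 + $1,675 = $2,495; Logistics $820 + $320 = $1,140.

Packaging: $1,890 · Warehouse: $1,925 · Fabrication: $2,495 · Logistics: $1,140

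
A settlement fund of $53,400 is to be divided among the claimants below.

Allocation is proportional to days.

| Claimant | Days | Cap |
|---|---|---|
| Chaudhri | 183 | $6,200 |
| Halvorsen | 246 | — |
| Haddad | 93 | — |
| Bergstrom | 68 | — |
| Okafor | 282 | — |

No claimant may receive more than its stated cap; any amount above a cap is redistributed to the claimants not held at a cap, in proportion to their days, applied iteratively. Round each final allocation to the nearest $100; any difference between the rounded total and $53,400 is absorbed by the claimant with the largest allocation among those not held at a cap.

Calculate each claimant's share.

Combined days = 872.
Proportional shares (ignoring caps): Chaudhri 11,206.65; Halvorsen 15,064.68; Haddad 5,695.18; Bergstrom 4,164.22; Okafor 17,269.27.
Held at cap: Chaudhri ($6,200); balance $47,200 reallocated over remaining days 689.
Remaining shares: Halvorsen 16,852.25 → $16,900; Haddad 6,370.97 → $6,400; Bergstrom 4,658.35 → $4,700; Okafor 19,318.43 → $19,300.
Rounding difference −$100 applied to Okafor → $19,200.

Chaudhri: $6,200; Halvorsen: $16,900; Haddad: $6,400; Bergstrom: $4,700; Okafor: $19,200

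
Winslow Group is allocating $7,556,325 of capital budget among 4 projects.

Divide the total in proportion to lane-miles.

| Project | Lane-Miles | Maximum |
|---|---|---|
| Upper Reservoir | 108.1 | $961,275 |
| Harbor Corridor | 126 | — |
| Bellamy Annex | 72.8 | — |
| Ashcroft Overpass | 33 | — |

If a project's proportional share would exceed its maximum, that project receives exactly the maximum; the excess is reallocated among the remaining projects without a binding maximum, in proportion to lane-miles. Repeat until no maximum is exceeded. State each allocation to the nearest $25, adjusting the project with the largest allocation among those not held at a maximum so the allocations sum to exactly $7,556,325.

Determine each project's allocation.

Upper Reservoir: $961,275; Harbor Corridor: $3,584,875; Bellamy Annex: $2,071,275; Ashcroft Overpass: $938,900

Combined lane-miles = 339.9.
Proportional shares (ignoring caps): Upper Reservoir 2,403,173.68; Harbor Corridor 2,801,109.00; Bellamy Annex 1,618,418.53; Ashcroft Overpass 733,623.79.
Held at cap: Upper Reservoir ($961,275); residual $6,595,050 reallocated over remaining lane-miles 231.8.
Shares after redistribution: Harbor Corridor 3,584,884.81 → $3,584,875; Bellamy Annex 2,071,266.78 → $2,071,275; Ashcroft Overpass 938,898.40 → $938,900.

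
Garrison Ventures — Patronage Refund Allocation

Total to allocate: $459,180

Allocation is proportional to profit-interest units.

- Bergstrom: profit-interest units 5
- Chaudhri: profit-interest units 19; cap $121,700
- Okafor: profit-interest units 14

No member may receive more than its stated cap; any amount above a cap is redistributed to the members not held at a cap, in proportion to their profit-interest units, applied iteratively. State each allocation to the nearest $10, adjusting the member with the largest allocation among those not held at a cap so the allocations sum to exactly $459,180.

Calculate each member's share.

Profit-interest units total: 38.
Proportional shares (ignoring caps): Bergstrom 60,418.42; Chaudhri 229,590.00; Okafor 169,171.58.
Held at cap: Chaudhri ($121,700); balance $337,480 reallocated over remaining profit-interest units 19.
Shares after redistribution: Bergstrom 88,810.53 → $88,810; Okafor 248,669.47 → $248,670.

Bergstrom: $88,810; Chaudhri: $121,700; Okafor: $248,670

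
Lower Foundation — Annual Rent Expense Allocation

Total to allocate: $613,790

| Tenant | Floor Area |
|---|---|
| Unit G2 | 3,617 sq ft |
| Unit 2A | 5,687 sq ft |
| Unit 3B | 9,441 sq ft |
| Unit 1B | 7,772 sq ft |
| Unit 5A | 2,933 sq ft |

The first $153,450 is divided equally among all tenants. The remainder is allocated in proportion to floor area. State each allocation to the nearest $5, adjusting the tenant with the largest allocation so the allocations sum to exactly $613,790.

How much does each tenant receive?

Unit G2: $87,230; Unit 2A: $119,585; Unit 3B: $178,265; Unit 1B: $152,175; Unit 5A: $76,535

First tranche $153,450 split equally: $30,690 each.
Remainder $460,340 by floor area (total 29,450): Unit G2 56,538.19 → $56,540; Unit 2A 88,894.86 → $88,895; Unit 3B 147,574.53 → $147,575; Unit 1B 121,485.99 → $121,485; Unit 5A 45,846.43 → $45,845.
Totals: Unit G2 $30,690 + $56,540 = $87,230; Unit 2A $30,690 + $88,895 = $119,585; Unit 3B $30,690 + $147,575 = $178,265; Unit 1B $30,690 + $121,485 = $152,175; Unit 5A $30,690 + $45,845 = $76,535.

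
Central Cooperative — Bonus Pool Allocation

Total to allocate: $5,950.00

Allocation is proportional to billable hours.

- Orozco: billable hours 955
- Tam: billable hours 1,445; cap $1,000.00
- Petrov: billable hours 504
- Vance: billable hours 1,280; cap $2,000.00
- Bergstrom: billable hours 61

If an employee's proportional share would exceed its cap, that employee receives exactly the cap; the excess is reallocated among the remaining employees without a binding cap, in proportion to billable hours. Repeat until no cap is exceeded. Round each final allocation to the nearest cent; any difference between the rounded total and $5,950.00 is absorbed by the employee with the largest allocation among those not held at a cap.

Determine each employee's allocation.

Orozco: $1,853.45; Tam: $1,000.00; Petrov: $978.16; Vance: $2,000.00; Bergstrom: $118.39

Sum of billable hours: 4,245.
Proportional shares (ignoring caps): Orozco 1,338.5748; Tam 2,025.3828; Petrov 706.4311; Vance 1,794.1107; Bergstrom 85.5006.
Cap binds for Tam ($1,000.00); residual $4,950.00 reallocated over remaining billable hours 2,800.
Cap binds for Vance ($2,000.00); residual $2,950.00 reallocated over remaining billable hours 1,520.
Redistributed shares: Orozco 1,853.4539 → $1,853.45; Petrov 978.1579 → $978.16; Bergstrom 118.3882 → $118.39.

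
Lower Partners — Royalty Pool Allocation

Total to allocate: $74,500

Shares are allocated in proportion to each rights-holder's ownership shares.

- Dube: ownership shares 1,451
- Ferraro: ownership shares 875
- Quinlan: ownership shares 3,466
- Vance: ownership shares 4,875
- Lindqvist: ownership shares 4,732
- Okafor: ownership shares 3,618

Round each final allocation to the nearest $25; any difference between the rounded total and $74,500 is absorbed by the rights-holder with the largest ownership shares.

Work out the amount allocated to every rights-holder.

Dube: $5,675 | Ferraro: $3,425 | Quinlan: $13,575 | Vance: $19,100 | Lindqvist: $18,550 | Okafor: $14,175

Sum of ownership shares: 1,451 + 875 + 3,466 + 4,875 + 4,732 + 3,618 = 19,017.
Pro-rata amounts: Dube 5,684.36; Ferraro 3,427.85; Quinlan 13,578.22; Vance 19,098.04; Lindqvist 18,537.83; Okafor 14,173.69.
Rounded to nearest $25: Dube $5,675; Ferraro $3,425; Quinlan $13,575; Vance $19,100; Lindqvist $18,550; Okafor $14,175. Sum = $74,500.
Sum already equals the total — no adjustment.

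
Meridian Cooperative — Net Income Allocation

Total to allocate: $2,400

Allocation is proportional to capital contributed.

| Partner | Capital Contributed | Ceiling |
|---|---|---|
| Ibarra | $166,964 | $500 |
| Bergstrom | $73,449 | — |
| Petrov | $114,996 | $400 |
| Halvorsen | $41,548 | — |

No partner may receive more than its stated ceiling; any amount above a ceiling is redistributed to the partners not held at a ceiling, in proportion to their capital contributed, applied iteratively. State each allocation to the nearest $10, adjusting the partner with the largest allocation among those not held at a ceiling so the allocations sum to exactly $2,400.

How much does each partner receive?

Ibarra: $500 | Bergstrom: $960 | Petrov: $400 | Halvorsen: $540

Total capital contributed = 396,957.
Unconstrained shares: Ibarra 1,009.46; Bergstrom 444.07; Petrov 695.27; Halvorsen 251.20.
Cap binds for Ibarra ($500), Petrov ($400); residual $1,500 reallocated over remaining capital contributed 114,997.
Redistributed shares: Bergstrom 958.06 → $960; Halvorsen 541.94 → $540.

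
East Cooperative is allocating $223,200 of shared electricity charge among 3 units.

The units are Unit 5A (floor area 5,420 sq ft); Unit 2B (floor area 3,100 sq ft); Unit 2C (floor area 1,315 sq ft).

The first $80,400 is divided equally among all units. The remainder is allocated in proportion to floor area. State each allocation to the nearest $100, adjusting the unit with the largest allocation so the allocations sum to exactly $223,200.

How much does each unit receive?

Unit 5A: $105,500 · Unit 2B: $71,800 · Unit 2C: $45,900

$80,400 shared equally gives $26,800 per unit.
Remainder $142,800 by floor area (total 9,835): Unit 5A 78,696.09 → $78,700; Unit 2B 45,010.68 → $45,000; Unit 2C 19,093.24 → $19,100.
Totals: Unit 5A $26,800 + $78,700 = $105,500; Unit 2B $26,800 + $45,000 = $71,800; Unit 2C $26,800 + $19,100 = $45,900.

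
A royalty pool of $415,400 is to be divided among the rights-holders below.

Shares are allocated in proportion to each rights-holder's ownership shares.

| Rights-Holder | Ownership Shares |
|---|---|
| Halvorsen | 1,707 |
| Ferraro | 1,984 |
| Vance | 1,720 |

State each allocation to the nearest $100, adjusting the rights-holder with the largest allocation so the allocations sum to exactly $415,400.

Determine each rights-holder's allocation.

Sum of ownership shares: 5,411.
Proportional shares: Halvorsen 1,707/5,411 × $415,400 = 131,045.61; Ferraro 1,984/5,411 × $415,400 = 152,310.77; Vance 1,720/5,411 × $415,400 = 132,043.61.
Rounded to nearest $100: Halvorsen $131,000; Ferraro $152,300; Vance $132,000. Sum = $415,300.
Difference $415,400 − $415,300 = +$100 applied to largest allocation (Ferraro): Ferraro becomes $152,400.

Halvorsen: $131,000 | Ferraro: $152,400 | Vance: $132,000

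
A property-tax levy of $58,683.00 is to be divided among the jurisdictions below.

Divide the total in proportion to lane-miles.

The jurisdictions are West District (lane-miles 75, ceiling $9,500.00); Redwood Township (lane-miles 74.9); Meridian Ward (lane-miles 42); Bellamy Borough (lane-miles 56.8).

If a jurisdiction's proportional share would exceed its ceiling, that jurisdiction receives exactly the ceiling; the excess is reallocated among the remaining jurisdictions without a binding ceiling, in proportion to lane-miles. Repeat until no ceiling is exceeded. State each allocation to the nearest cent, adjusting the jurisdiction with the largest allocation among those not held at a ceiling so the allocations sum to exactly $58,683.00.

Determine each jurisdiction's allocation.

Combined lane-miles = 248.7.
Proportional shares (ignoring caps): West District 17,696.9240; Redwood Township 17,673.3281; Meridian Ward 9,910.2774; Bellamy Borough 13,402.4704.
Held at cap: West District ($9,500.00); balance $49,183.00 reallocated over remaining lane-miles 173.7.
Shares after redistribution: Redwood Township 21,207.8682 → $21,207.87; Meridian Ward 11,892.2625 → $11,892.26; Bellamy Borough 16,082.8693 → $16,082.87.

West District: $9,500.00 | Redwood Township: $21,207.87 | Meridian Ward: $11,892.26 | Bellamy Borough: $16,082.87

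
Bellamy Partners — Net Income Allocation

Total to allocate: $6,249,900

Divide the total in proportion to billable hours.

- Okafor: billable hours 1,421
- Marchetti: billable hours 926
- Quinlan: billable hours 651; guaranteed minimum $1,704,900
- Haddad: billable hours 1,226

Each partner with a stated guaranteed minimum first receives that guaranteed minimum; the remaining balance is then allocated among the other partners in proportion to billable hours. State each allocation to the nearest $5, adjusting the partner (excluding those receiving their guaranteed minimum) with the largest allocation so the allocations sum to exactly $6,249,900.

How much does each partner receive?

Minimums first: Quinlan $1,704,900. Balance $4,545,000.
Balance split over remaining billable hours 3,573: Okafor 1,807,569.27 → $1,807,570; Marchetti 1,177,909.32 → $1,177,910; Haddad 1,559,521.41 → $1,559,520.

Okafor: $1,807,570 · Marchetti: $1,177,910 · Quinlan: $1,704,900 · Haddad: $1,559,520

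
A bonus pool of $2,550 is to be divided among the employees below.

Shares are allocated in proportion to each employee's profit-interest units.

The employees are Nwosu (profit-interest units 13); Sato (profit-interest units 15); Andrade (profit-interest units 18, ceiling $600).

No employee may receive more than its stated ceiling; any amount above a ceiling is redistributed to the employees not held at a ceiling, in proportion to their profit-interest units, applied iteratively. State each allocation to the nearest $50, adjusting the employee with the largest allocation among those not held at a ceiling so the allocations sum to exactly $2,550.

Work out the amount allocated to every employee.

Nwosu: $900 | Sato: $1,050 | Andrade: $600

Combined profit-interest units = 46.
Proportional shares (ignoring caps): Nwosu 720.65; Sato 831.52; Andrade 997.83.
Held at cap: Andrade ($600); residual $1,950 reallocated over remaining profit-interest units 28.
Shares after redistribution: Nwosu 905.36 → $900; Sato 1,044.64 → $1,050.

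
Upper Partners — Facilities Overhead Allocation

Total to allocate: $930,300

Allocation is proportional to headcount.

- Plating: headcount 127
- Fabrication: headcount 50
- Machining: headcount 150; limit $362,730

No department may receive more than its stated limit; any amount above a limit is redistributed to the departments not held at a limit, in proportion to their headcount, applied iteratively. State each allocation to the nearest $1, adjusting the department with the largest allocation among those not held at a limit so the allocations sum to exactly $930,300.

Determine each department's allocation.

Combined headcount = 327.
Proportional shares (ignoring caps): Plating 361,309.17; Fabrication 142,247.71; Machining 426,743.12.
Held at cap: Machining ($362,730); residual $567,570 reallocated over remaining headcount 177.
Remaining shares: Plating 407,239.49 → $407,239; Fabrication 160,330.51 → $160,331.

Plating: $407,239 · Fabrication: $160,331 · Machining: $362,730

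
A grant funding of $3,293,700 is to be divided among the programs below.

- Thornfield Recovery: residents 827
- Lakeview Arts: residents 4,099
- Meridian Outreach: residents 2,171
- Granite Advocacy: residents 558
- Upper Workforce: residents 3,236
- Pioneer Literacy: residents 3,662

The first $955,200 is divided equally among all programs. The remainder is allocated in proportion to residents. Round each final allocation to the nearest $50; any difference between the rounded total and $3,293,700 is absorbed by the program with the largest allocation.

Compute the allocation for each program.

Thornfield Recovery: $292,100 | Lakeview Arts: $817,850 | Meridian Outreach: $508,050 | Granite Advocacy: $248,850 | Upper Workforce: $679,200 | Pioneer Literacy: $747,650

$955,200 shared equally gives $159,200 per program.
Remainder $2,338,500 by residents (total 14,553): Thornfield Recovery 132,889.40 → $132,900; Lakeview Arts 658,662.23 → $658,650; Meridian Outreach 348,854.77 → $348,850; Granite Advocacy 89,664.19 → $89,650; Upper Workforce 519,988.04 → $520,000; Pioneer Literacy 588,441.35 → $588,450.
Totals: Thornfield Recovery $159,200 + $132,900 = $292,100; Lakeview Arts $159,200 + $658,650 = $817,850; Meridian Outreach $159,200 + $348,850 = $508,050; Granite Advocacy $159,200 + $89,650 = $248,850; Upper Workforce $159,200 + $520,000 = $679,200; Pioneer Literacy $159,200 + $588,450 = $747,650.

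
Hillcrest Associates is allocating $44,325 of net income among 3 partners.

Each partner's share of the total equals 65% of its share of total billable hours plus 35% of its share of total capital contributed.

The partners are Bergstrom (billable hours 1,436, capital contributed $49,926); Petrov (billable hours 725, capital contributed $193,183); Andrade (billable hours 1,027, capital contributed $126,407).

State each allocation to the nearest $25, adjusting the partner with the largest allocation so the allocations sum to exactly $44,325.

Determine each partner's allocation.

Totals — billable hours 3,188, capital contributed 369,516.
Combined weights (65% billable hours + 35% capital contributed): Bergstrom 0.3401; Petrov 0.3308; Andrade 0.3291.
Pro-rata amounts: Bergstrom 15,073.81; Petrov 14,662.71; Andrade 14,588.48.
After rounding ($25): Bergstrom $15,075; Petrov $14,675; Andrade $14,600. Sum = $44,350.
Difference $44,325 − $44,350 = −$25 applied to largest allocation (Bergstrom): Bergstrom becomes $15,050.

Bergstrom: $15,050 · Petrov: $14,675 · Andrade: $14,600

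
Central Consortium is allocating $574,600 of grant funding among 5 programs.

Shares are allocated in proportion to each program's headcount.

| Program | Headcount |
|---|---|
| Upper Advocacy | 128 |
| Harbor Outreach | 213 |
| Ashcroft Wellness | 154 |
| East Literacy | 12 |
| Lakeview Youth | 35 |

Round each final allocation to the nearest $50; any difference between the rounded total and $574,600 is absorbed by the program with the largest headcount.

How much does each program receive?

Total headcount = 128 + 213 + 154 + 12 + 35 = 542.
Proportional shares: Upper Advocacy 135,698.89; Harbor Outreach 225,811.44; Ashcroft Wellness 163,262.73; East Literacy 12,721.77; Lakeview Youth 37,105.17.
Rounded to nearest $50: Upper Advocacy $135,700; Harbor Outreach $225,800; Ashcroft Wellness $163,250; East Literacy $12,700; Lakeview Youth $37,100. Sum = $574,550.
Difference $574,600 − $574,550 = +$50 applied to largest headcount (Harbor Outreach): Harbor Outreach becomes $225,850.

Upper Advocacy: $135,700 · Harbor Outreach: $225,850 · Ashcroft Wellness: $163,250 · East Literacy: $12,700 · Lakeview Youth: $37,100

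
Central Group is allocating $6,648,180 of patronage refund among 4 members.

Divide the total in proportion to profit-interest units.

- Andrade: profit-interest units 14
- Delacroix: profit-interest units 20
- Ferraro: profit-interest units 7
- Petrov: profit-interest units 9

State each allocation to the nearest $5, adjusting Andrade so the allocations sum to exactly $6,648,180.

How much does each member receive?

Total profit-interest units = 50.
Raw shares: Andrade 14/50 × $6,648,180 = 1,861,490.40; Delacroix 20/50 × $6,648,180 = 2,659,272.00; Ferraro 7/50 × $6,648,180 = 930,745.20; Petrov 9/50 × $6,648,180 = 1,196,672.40.
After rounding ($5): Andrade $1,861,490; Delacroix $2,659,270; Ferraro $930,745; Petrov $1,196,670. Sum = $6,648,175.
Difference $6,648,180 − $6,648,175 = +$5 applied to Andrade: Andrade becomes $1,861,495.

Andrade: $1,861,495 | Delacroix: $2,659,270 | Ferraro: $930,745 | Petrov: $1,196,670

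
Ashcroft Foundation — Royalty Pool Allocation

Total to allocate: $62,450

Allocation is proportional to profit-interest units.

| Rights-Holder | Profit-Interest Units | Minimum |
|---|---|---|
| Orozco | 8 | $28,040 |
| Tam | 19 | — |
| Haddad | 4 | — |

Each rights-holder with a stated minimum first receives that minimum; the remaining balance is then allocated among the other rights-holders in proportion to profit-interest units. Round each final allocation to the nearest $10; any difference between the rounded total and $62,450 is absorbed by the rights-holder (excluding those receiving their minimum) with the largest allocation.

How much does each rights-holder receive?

Guaranteed amounts: Orozco $28,040. Residual $34,410.
Residual split over remaining profit-interest units 23: Tam 28,425.65 → $28,430; Haddad 5,984.35 → $5,980.

Orozco: $28,040 · Tam: $28,430 · Haddad: $5,980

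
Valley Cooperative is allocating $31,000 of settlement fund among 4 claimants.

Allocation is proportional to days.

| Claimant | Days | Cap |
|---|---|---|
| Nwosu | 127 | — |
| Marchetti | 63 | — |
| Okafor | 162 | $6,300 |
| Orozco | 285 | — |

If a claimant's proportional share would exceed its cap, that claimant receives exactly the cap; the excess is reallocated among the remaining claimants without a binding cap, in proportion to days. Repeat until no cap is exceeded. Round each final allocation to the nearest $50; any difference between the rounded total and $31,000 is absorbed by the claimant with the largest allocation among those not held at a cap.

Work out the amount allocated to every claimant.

Days total: 637.
Proportional shares (ignoring caps): Nwosu 6,180.53; Marchetti 3,065.93; Okafor 7,883.83; Orozco 13,869.70.
Held at cap: Okafor ($6,300); remaining pool $24,700 reallocated over remaining days 475.
Shares after redistribution: Nwosu 6,604.00 → $6,600; Marchetti 3,276.00 → $3,300; Orozco 14,820.00 → $14,800.

Nwosu: $6,600 · Marchetti: $3,300 · Okafor: $6,300 · Orozco: $14,800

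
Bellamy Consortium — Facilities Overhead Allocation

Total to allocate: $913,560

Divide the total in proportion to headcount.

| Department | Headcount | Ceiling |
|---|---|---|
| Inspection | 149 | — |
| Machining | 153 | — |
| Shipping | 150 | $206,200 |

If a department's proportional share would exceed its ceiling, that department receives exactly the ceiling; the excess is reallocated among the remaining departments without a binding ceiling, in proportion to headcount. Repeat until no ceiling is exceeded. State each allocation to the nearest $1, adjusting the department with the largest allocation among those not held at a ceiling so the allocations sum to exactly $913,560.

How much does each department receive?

Inspection: $348,995 | Machining: $358,365 | Shipping: $206,200

Headcount total: 452.
Pro-rata shares before constraints: Inspection 301,151.42; Machining 309,236.02; Shipping 303,172.57.
Held at cap: Shipping ($206,200); remaining pool $707,360 reallocated over remaining headcount 302.
Remaining shares: Inspection 348,995.497 → $348,995; Machining 358,364.503 → $358,365.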